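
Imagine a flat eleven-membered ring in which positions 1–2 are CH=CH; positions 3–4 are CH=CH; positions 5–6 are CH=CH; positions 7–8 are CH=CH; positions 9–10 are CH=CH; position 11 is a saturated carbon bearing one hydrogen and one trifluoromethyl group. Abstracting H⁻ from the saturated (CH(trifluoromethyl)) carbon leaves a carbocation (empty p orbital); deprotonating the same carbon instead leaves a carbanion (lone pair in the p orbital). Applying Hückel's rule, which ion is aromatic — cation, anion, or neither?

Both ions have a continuous loop of p orbitals — each ring atom is sp².
Cation: 5 × 2 + 0 = 10 π electrons → 4(2)+2, aromatic.
Anion: 5 × 2 + 2 = 12 π electrons → 4(3), antiaromatic.

The cation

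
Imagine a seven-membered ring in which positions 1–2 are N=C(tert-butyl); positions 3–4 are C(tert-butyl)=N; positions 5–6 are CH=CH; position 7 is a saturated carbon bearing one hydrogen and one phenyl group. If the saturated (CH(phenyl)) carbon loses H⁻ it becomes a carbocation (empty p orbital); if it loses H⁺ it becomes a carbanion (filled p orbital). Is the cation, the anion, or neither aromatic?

In either ion the ring is fully conjugated: every atom, including the new sp² carbon, supplies a p orbital.
Cation: 3 × 2 + 0 = 6 π electrons → 4(1)+2, aromatic.
Anion: 3 × 2 + 2 = 8 π electrons → 4(2), antiaromatic.

The cation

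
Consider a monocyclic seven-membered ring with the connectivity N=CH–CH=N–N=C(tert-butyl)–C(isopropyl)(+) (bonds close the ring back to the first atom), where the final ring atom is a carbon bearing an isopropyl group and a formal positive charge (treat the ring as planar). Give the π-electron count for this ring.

All ring atoms are sp² and supply a p orbital to the ring (the double-bond atoms are sp², each contributing one p electron; each =N– nitrogen is pyridine-type (lone pair in the sp² plane, one electron in the p orbital); the carbocation has an empty p orbital); the conjugation is uninterrupted.
π-electron count: 3 × 2 = 6 from the double-bond units + 0 from the C(isopropyl)(+) atom = 6.

6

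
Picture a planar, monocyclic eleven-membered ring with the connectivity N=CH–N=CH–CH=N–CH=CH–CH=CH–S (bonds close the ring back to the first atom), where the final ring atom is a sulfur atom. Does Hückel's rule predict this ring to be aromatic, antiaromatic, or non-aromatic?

Every ring atom contributes a p orbital perpendicular to the ring (every atom in a ring double bond is sp² and brings one electron to the p orbital; the doubly-bonded nitrogens are pyridine-type — their lone pairs lie in the ring plane, leaving one electron in the p orbital; the sulfur donates one lone pair from its p orbital), so the π system is cyclic and fully conjugated.
π-electron count: 5 × 2 = 10 from the double-bond units + 2 from the S atom = 12.
With 12 = 4·3 π electrons, Hückel's rule classifies the planar ring as antiaromatic.

Antiaromatic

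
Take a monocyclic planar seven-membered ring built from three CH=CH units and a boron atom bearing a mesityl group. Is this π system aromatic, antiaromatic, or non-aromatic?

Aromatic

Check conjugation: the double-bond atoms are sp², each contributing one p electron; the boron has an empty p orbital — every position has a p orbital, so the cyclic π system is continuous.
Adding the contributions, 3 × 2 = 6 from the double-bond units + 0 from the B(mesityl) atom = 6.
That gives a 4n+2 count (6, n = 1).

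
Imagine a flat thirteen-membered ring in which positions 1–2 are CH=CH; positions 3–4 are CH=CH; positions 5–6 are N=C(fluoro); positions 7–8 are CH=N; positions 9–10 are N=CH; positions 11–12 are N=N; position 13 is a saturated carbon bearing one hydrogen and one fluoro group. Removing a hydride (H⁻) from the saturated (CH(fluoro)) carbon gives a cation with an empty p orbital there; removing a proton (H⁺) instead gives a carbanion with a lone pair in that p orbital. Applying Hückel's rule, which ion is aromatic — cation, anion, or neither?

In either ion the ring is fully conjugated: every atom, including the new sp² carbon, supplies a p orbital.
Cation: 6 × 2 + 0 = 12 π electrons → 4(3), antiaromatic.
Anion: 6 × 2 + 2 = 14 π electrons → 4(3)+2, aromatic.

The anion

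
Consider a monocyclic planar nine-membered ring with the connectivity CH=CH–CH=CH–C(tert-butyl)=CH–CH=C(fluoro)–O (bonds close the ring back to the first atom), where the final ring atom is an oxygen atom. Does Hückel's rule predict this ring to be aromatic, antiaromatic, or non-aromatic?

Every ring atom contributes a p orbital perpendicular to the ring (every atom in a ring double bond is sp² and brings one electron to the p orbital; the oxygen donates one lone pair from its p orbital), so the π system is cyclic and fully conjugated.
Tallying contributions gives 4 × 2 = 8 from the double-bond units + 2 from the O atom = 10.
10 = 4(2) + 2, which satisfies Hückel's 4n+2 rule.

Aromatic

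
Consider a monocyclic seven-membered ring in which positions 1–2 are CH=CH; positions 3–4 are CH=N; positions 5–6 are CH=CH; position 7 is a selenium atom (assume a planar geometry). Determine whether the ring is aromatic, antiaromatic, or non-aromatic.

Every ring atom contributes a p orbital perpendicular to the ring (the double-bond atoms are sp², each contributing one p electron; each sp² =N– keeps its lone pair in-plane and puts one electron into the π system; the selenium donates one lone pair from its p orbital), so the π system is cyclic and fully conjugated.
Adding the contributions, 3 × 2 = 6 from the double-bond units + 2 from the Se atom = 8.
8 is a 4n count (n = 2), so the planar conjugated ring is antiaromatic.

Antiaromatic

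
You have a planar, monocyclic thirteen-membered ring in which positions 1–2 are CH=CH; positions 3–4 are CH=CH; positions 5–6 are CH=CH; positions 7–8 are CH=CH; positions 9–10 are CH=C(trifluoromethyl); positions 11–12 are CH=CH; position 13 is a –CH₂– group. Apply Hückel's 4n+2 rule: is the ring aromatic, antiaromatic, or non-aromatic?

Non-aromatic

Because the tetrahedral CH₂ carbon is sp³ and has no p orbital in the ring π system at the CH2 position, the π system cannot extend all the way around the ring.
Hückel's rule only applies to fully conjugated rings, so this one is simply non-aromatic.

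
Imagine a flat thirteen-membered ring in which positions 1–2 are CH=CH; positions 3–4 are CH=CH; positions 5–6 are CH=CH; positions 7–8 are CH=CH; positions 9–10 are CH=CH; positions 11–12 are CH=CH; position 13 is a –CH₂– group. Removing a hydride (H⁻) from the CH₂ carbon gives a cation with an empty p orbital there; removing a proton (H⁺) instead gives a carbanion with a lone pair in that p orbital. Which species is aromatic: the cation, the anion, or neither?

The anion

Both ions have a continuous loop of p orbitals — each ring atom is sp².
Cation: 6 × 2 + 0 = 12 π electrons → 4(3), antiaromatic.
Anion: 6 × 2 + 2 = 14 π electrons → 4(3)+2, aromatic.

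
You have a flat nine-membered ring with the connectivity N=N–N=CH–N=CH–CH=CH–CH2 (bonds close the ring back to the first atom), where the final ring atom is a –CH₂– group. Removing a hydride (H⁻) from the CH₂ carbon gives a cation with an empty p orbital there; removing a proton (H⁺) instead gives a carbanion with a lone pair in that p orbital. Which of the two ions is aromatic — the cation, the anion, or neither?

In either ion the ring is fully conjugated: every atom, including the new sp² carbon, supplies a p orbital.
Cation: 4 × 2 + 0 = 8 π electrons → 4(2), antiaromatic.
Anion: 4 × 2 + 2 = 10 π electrons → 4(2)+2, aromatic.

The anion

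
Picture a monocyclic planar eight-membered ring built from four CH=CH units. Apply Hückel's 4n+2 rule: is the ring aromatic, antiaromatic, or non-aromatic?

Antiaromatic

The p orbitals form a continuous loop: each doubly-bonded ring atom is sp² with one p-orbital electron. The ring is fully conjugated.
π-electron count: 4 × 2 = 8 from the 4 double-bond units.
8 = 4(2); a planar, fully conjugated 4n system is antiaromatic.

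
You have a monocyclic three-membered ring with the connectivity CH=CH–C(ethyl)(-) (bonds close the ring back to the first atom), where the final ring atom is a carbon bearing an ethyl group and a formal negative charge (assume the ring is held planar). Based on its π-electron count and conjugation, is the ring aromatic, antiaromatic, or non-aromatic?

Antiaromatic

Check conjugation: every atom in a ring double bond is sp² and brings one electron to the p orbital; the carbanion's lone pair occupies the p orbital — every position has a p orbital, so the cyclic π system is continuous.
Adding the contributions, 1 × 2 = 2 from the double-bond unit + 2 from the C(ethyl)(-) atom = 4.
A 4n π count (4, n = 1) in a planar conjugated ring means antiaromatic.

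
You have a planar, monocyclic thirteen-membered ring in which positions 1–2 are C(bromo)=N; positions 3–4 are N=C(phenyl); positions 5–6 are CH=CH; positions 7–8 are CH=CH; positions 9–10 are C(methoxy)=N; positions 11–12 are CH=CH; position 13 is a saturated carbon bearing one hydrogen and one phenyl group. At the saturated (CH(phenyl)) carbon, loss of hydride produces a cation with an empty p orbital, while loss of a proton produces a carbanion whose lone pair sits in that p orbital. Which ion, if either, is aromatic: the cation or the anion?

Once that carbon is sp², every ring atom has a p orbital and both ions are fully conjugated.
Cation: 6 × 2 + 0 = 12 π electrons → 4(3), antiaromatic.
Anion: 6 × 2 + 2 = 14 π electrons → 4(3)+2, aromatic.

The anion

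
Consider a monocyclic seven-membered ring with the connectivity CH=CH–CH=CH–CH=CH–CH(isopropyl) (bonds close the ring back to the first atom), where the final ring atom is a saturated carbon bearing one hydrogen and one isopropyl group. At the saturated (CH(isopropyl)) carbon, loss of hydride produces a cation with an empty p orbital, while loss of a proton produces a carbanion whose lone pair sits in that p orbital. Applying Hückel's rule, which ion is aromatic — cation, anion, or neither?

The cation

In either ion the ring is fully conjugated: every atom, including the new sp² carbon, supplies a p orbital.
Cation: 3 × 2 + 0 = 6 π electrons → 4(1)+2, aromatic.
Anion: 3 × 2 + 2 = 8 π electrons → 4(2), antiaromatic.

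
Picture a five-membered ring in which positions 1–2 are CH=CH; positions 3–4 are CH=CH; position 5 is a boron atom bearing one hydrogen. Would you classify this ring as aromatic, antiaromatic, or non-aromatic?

Antiaromatic

Check conjugation: each doubly-bonded ring atom is sp² with one p-orbital electron; the boron has an empty p orbital — every position has a p orbital, so the cyclic π system is continuous.
Adding the contributions, 2 × 2 = 4 from the double-bond units + 0 from the BH atom = 4.
A 4n π count (4, n = 1) in a planar conjugated ring means antiaromatic.
(The species described is borole.)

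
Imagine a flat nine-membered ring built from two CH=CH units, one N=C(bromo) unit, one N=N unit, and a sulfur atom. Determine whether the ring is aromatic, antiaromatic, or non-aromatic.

Every ring atom contributes a p orbital perpendicular to the ring (the double-bond atoms are sp², each contributing one p electron; each =N– nitrogen is pyridine-type (lone pair in the sp² plane, one electron in the p orbital); the sulfur donates one lone pair from its p orbital), so the π system is cyclic and fully conjugated.
Adding the contributions, 4 × 2 = 8 from the double-bond units + 2 from the S atom = 10.
10 = 4(2) + 2, which satisfies Hückel's 4n+2 rule.

Aromatic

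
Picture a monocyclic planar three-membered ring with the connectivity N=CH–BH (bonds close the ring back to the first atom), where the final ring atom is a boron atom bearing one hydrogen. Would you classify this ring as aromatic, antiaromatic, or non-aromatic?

The p orbitals form a continuous loop: every atom in a ring double bond is sp² and brings one electron to the p orbital; the doubly-bonded nitrogens are pyridine-type — their lone pairs lie in the ring plane, leaving one electron in the p orbital; the boron has an empty p orbital. The ring is fully conjugated.
Counting π electrons: 1 × 2 = 2 from the double-bond unit + 0 from the BH atom = 2.
2 = 4(0) + 2, which satisfies Hückel's 4n+2 rule.

Aromatic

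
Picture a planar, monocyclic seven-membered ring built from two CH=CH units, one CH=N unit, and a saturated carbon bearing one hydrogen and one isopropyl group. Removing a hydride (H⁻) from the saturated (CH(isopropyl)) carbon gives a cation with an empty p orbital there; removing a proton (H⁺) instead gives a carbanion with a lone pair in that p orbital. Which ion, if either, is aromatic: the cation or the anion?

The cation

In either ion the ring is fully conjugated: every atom, including the new sp² carbon, supplies a p orbital.
Cation: 3 × 2 + 0 = 6 π electrons → 4(1)+2, aromatic.
Anion: 3 × 2 + 2 = 8 π electrons → 4(2), antiaromatic.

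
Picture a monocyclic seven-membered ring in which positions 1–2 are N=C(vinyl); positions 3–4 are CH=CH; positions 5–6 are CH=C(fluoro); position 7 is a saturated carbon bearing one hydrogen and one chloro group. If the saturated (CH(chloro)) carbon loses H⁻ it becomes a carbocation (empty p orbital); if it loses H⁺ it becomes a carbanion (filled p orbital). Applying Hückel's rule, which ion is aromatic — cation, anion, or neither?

The cation

Both ions have a continuous loop of p orbitals — each ring atom is sp².
Cation: 3 × 2 + 0 = 6 π electrons → 4(1)+2, aromatic.
Anion: 3 × 2 + 2 = 8 π electrons → 4(2), antiaromatic.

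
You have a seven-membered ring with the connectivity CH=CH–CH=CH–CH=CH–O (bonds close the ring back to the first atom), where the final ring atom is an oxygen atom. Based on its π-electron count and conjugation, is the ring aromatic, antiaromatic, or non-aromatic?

Every ring atom contributes a p orbital perpendicular to the ring (each doubly-bonded ring atom is sp² with one p-orbital electron; the oxygen donates one lone pair from its p orbital), so the π system is cyclic and fully conjugated.
Adding the contributions, 3 × 2 = 6 from the double-bond units + 2 from the O atom = 8.
8 = 4(2); a planar, fully conjugated 4n system is antiaromatic.

Antiaromatic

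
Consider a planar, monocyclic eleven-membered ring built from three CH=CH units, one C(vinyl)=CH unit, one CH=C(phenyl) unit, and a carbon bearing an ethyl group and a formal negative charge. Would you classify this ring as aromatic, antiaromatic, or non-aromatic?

Every ring atom contributes a p orbital perpendicular to the ring (the double-bond atoms are sp², each contributing one p electron; the carbanion's lone pair occupies the p orbital), so the π system is cyclic and fully conjugated.
π-electron count: 5 × 2 = 10 from the double-bond units + 2 from the C(ethyl)(-) atom = 12.
12 is a 4n count (n = 3), so the planar conjugated ring is antiaromatic.

Antiaromatic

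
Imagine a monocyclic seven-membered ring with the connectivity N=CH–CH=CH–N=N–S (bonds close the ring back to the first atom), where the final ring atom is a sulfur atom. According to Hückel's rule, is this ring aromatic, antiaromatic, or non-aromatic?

Antiaromatic

The p orbitals form a continuous loop: the double-bond atoms are sp², each contributing one p electron; each sp² =N– keeps its lone pair in-plane and puts one electron into the π system; the sulfur donates one lone pair from its p orbital. The ring is fully conjugated.
Adding the contributions, 3 × 2 = 6 from the double-bond units + 2 from the S atom = 8.
With 8 = 4·2 π electrons, Hückel's rule classifies the planar ring as antiaromatic.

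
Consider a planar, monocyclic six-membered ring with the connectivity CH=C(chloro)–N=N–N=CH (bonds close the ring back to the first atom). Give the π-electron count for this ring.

All ring atoms are sp² and supply a p orbital to the ring (the double-bond atoms are sp², each contributing one p electron; each sp² =N– keeps its lone pair in-plane and puts one electron into the π system); the conjugation is uninterrupted.
Tallying contributions gives 3 × 2 = 6 from the 3 double-bond units.

6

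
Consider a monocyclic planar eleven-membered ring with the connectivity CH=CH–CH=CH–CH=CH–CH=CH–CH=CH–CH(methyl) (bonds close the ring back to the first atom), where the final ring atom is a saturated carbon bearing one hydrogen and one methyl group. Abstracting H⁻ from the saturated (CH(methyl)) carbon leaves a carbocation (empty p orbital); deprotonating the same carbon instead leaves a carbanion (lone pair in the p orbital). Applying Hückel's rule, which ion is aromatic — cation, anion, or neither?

Once that carbon is sp², every ring atom has a p orbital and both ions are fully conjugated.
Cation: 5 × 2 + 0 = 10 π electrons → 4(2)+2, aromatic.
Anion: 5 × 2 + 2 = 12 π electrons → 4(3), antiaromatic.

The cation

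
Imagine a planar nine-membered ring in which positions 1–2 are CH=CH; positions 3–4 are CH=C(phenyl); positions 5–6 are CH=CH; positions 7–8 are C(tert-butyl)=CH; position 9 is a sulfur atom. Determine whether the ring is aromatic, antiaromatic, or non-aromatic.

Check conjugation: each doubly-bonded ring atom is sp² with one p-orbital electron; the sulfur donates one lone pair from its p orbital — every position has a p orbital, so the cyclic π system is continuous.
Tallying contributions gives 4 × 2 = 8 from the double-bond units + 2 from the S atom = 10.
That gives a 4n+2 count (10, n = 2).

Aromatic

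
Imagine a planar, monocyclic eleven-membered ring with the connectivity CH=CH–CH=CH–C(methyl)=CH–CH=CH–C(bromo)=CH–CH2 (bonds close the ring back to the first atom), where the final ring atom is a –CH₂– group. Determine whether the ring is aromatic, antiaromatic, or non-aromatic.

Non-aromatic

The CH2 carbon is saturated: the tetrahedral CH₂ carbon is sp³ and has no p orbital in the ring π system. Conjugation is not continuous around the ring.
Hückel's rule only applies to fully conjugated rings, so this one is simply non-aromatic.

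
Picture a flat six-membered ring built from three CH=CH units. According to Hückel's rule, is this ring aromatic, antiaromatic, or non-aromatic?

The p orbitals form a continuous loop: the double-bond atoms are sp², each contributing one p electron. The ring is fully conjugated.
Adding the contributions, 3 × 2 = 6 from the 3 double-bond units.
That gives a 4n+2 count (6, n = 1).
This is benzene.

Aromatic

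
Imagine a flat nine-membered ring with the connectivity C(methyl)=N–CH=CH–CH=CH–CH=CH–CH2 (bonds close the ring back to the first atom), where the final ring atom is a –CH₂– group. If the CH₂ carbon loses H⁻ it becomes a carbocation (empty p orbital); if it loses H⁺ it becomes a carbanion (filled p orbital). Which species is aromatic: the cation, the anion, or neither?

In both ions every ring atom is sp² and contributes a p orbital, so both rings are fully conjugated.
Cation: 4 × 2 + 0 = 8 π electrons → 4(2), antiaromatic.
Anion: 4 × 2 + 2 = 10 π electrons → 4(2)+2, aromatic.

The anion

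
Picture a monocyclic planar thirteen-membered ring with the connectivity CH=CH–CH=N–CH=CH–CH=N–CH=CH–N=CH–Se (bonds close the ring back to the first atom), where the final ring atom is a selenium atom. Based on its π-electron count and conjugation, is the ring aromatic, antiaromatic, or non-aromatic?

Every ring atom contributes a p orbital perpendicular to the ring (the double-bond atoms are sp², each contributing one p electron; the doubly-bonded nitrogens are pyridine-type — their lone pairs lie in the ring plane, leaving one electron in the p orbital; the selenium donates one lone pair from its p orbital), so the π system is cyclic and fully conjugated.
Counting π electrons: 6 × 2 = 12 from the double-bond units + 2 from the Se atom = 14.
14 = 4(3) + 2, which satisfies Hückel's 4n+2 rule.

Aromatic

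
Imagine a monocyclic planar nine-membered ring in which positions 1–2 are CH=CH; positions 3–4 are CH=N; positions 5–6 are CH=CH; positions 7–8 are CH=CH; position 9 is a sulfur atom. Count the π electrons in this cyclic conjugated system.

Check conjugation: each doubly-bonded ring atom is sp² with one p-orbital electron; the doubly-bonded nitrogens are pyridine-type — their lone pairs lie in the ring plane, leaving one electron in the p orbital; the sulfur donates one lone pair from its p orbital — every position has a p orbital, so the cyclic π system is continuous.
Adding the contributions, 4 × 2 = 8 from the double-bond units + 2 from the S atom = 10.

10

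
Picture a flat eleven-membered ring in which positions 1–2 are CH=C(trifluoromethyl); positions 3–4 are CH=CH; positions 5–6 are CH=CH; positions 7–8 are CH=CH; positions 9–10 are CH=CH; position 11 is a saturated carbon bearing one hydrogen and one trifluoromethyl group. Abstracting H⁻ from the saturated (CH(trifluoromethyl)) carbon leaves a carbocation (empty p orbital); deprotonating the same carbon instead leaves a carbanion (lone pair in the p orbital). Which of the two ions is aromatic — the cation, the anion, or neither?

The cation

Both ions have a continuous loop of p orbitals — each ring atom is sp².
Cation: 5 × 2 + 0 = 10 π electrons → 4(2)+2, aromatic.
Anion: 5 × 2 + 2 = 12 π electrons → 4(3), antiaromatic.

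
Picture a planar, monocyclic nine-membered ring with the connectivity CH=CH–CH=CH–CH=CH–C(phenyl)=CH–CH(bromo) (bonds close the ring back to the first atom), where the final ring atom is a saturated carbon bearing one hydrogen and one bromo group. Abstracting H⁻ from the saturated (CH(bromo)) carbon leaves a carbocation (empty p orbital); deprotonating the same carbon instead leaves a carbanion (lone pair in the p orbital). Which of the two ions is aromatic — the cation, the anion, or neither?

The anion

In both ions every ring atom is sp² and contributes a p orbital, so both rings are fully conjugated.
Cation: 4 × 2 + 0 = 8 π electrons → 4(2), antiaromatic.
Anion: 4 × 2 + 2 = 10 π electrons → 4(2)+2, aromatic.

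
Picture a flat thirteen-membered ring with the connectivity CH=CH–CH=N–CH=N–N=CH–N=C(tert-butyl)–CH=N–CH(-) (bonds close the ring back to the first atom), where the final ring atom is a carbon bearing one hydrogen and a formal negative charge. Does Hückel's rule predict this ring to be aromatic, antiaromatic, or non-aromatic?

Aromatic

The p orbitals form a continuous loop: the double-bond atoms are sp², each contributing one p electron; each =N– nitrogen is pyridine-type (lone pair in the sp² plane, one electron in the p orbital); the carbanion's lone pair occupies the p orbital. The ring is fully conjugated.
Tallying contributions gives 6 × 2 = 12 from the double-bond units + 2 from the CH(-) atom = 14.
With 14 π electrons (n = 3), the Hückel 4n+2 condition holds.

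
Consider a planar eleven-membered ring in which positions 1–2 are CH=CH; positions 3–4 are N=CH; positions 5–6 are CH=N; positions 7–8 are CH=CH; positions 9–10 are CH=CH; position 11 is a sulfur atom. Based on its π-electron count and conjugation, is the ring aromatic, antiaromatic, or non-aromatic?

Every ring atom contributes a p orbital perpendicular to the ring (the double-bond atoms are sp², each contributing one p electron; each =N– nitrogen is pyridine-type (lone pair in the sp² plane, one electron in the p orbital); the sulfur donates one lone pair from its p orbital), so the π system is cyclic and fully conjugated.
Counting π electrons: 5 × 2 = 10 from the double-bond units + 2 from the S atom = 12.
With 12 = 4·3 π electrons, Hückel's rule classifies the planar ring as antiaromatic.

Antiaromatic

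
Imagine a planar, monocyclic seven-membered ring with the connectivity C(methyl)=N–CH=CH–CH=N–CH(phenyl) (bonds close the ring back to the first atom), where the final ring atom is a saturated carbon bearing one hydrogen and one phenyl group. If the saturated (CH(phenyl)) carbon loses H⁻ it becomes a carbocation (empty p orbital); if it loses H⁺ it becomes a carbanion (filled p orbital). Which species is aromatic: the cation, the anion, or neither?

The cation

Both ions have a continuous loop of p orbitals — each ring atom is sp².
Cation: 3 × 2 + 0 = 6 π electrons → 4(1)+2, aromatic.
Anion: 3 × 2 + 2 = 8 π electrons → 4(2), antiaromatic.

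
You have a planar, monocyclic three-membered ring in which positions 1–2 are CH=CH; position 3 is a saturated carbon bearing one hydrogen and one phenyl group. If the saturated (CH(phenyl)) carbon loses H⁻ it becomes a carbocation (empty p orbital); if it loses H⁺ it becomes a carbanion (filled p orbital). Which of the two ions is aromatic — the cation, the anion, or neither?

The cation

Both ions have a continuous loop of p orbitals — each ring atom is sp².
Cation: 1 × 2 + 0 = 2 π electrons → 4(0)+2, aromatic.
Anion: 1 × 2 + 2 = 4 π electrons → 4(1), antiaromatic.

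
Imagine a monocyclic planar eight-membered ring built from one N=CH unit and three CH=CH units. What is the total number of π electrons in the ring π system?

All ring atoms are sp² and supply a p orbital to the ring (the double-bond atoms are sp², each contributing one p electron; each =N– nitrogen is pyridine-type (lone pair in the sp² plane, one electron in the p orbital)); the conjugation is uninterrupted.
Tallying contributions gives 4 × 2 = 8 from the 4 double-bond units.

8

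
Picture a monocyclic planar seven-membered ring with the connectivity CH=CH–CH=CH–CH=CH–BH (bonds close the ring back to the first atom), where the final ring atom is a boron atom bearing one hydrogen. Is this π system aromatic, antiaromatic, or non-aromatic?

Aromatic

The p orbitals form a continuous loop: every atom in a ring double bond is sp² and brings one electron to the p orbital; the boron has an empty p orbital. The ring is fully conjugated.
Tallying contributions gives 3 × 2 = 6 from the double-bond units + 0 from the BH atom = 6.
That gives a 4n+2 count (6, n = 1).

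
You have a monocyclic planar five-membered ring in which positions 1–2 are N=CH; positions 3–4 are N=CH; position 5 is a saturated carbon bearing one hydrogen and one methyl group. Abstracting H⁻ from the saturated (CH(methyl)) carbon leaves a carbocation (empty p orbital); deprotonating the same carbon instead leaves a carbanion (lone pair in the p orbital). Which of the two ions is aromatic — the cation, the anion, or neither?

The anion

In both ions every ring atom is sp² and contributes a p orbital, so both rings are fully conjugated.
Cation: 2 × 2 + 0 = 4 π electrons → 4(1), antiaromatic.
Anion: 2 × 2 + 2 = 6 π electrons → 4(1)+2, aromatic.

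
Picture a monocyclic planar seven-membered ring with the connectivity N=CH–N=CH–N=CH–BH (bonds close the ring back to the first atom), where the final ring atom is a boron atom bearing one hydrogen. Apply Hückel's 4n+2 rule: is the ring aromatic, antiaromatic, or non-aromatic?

The p orbitals form a continuous loop: each doubly-bonded ring atom is sp² with one p-orbital electron; each sp² =N– keeps its lone pair in-plane and puts one electron into the π system; the boron has an empty p orbital. The ring is fully conjugated.
Adding the contributions, 3 × 2 = 6 from the double-bond units + 0 from the BH atom = 6.
With 6 π electrons (n = 1), the Hückel 4n+2 condition holds.

Aromatic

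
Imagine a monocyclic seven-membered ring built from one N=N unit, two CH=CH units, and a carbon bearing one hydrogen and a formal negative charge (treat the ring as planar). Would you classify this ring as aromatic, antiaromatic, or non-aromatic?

Antiaromatic

Check conjugation: every atom in a ring double bond is sp² and brings one electron to the p orbital; the doubly-bonded nitrogens are pyridine-type — their lone pairs lie in the ring plane, leaving one electron in the p orbital; the carbanion's lone pair occupies the p orbital — every position has a p orbital, so the cyclic π system is continuous.
Counting π electrons: 3 × 2 = 6 from the double-bond units + 2 from the CH(-) atom = 8.
A 4n π count (8, n = 2) in a planar conjugated ring means antiaromatic.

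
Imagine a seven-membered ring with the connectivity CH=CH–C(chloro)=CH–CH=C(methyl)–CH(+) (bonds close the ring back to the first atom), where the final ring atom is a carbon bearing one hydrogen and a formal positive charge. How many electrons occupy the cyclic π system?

All ring atoms are sp² and supply a p orbital to the ring (each doubly-bonded ring atom is sp² with one p-orbital electron; the carbocation has an empty p orbital); the conjugation is uninterrupted.
π-electron count: 3 × 2 = 6 from the double-bond units + 0 from the CH(+) atom = 6.

6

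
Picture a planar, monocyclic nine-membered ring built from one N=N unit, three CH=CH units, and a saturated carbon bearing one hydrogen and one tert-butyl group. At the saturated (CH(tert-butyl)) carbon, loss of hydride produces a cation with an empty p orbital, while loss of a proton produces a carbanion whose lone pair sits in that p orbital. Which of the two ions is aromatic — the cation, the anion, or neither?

The anion

Once that carbon is sp², every ring atom has a p orbital and both ions are fully conjugated.
Cation: 4 × 2 + 0 = 8 π electrons → 4(2), antiaromatic.
Anion: 4 × 2 + 2 = 10 π electrons → 4(2)+2, aromatic.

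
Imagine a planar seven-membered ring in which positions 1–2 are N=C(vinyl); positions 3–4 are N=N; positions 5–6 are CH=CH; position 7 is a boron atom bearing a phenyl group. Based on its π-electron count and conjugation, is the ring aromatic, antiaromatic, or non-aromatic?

Every ring atom contributes a p orbital perpendicular to the ring (the double-bond atoms are sp², each contributing one p electron; the doubly-bonded nitrogens are pyridine-type — their lone pairs lie in the ring plane, leaving one electron in the p orbital; the boron has an empty p orbital), so the π system is cyclic and fully conjugated.
Adding the contributions, 3 × 2 = 6 from the double-bond units + 0 from the B(phenyl) atom = 6.
That gives a 4n+2 count (6, n = 1).

Aromatic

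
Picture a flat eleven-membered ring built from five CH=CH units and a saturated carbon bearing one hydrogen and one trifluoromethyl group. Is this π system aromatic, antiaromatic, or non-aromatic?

Non-aromatic

Because that saturated carbon is sp³ and has no p orbital in the ring π system at the CH(trifluoromethyl) position, the π system cannot extend all the way around the ring.
Broken conjugation rules out both aromaticity and antiaromaticity.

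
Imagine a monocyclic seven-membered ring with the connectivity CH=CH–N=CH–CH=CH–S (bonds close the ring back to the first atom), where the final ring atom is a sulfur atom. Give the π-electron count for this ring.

Check conjugation: each doubly-bonded ring atom is sp² with one p-orbital electron; each =N– nitrogen is pyridine-type (lone pair in the sp² plane, one electron in the p orbital); the sulfur donates one lone pair from its p orbital — every position has a p orbital, so the cyclic π system is continuous.
Tallying contributions gives 3 × 2 = 6 from the double-bond units + 2 from the S atom = 8.

8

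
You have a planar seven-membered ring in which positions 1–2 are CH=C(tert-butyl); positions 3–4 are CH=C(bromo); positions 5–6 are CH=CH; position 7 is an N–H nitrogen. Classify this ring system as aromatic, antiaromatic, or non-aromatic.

Antiaromatic

Check conjugation: every atom in a ring double bond is sp² and brings one electron to the p orbital; the pyrrole-type nitrogen donates its lone pair from the p orbital — every position has a p orbital, so the cyclic π system is continuous.
Tallying contributions gives 3 × 2 = 6 from the double-bond units + 2 from the NH atom = 8.
With 8 = 4·2 π electrons, Hückel's rule classifies the planar ring as antiaromatic.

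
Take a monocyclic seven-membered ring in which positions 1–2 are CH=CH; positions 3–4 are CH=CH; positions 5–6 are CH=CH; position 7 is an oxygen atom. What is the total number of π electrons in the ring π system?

8

All ring atoms are sp² and supply a p orbital to the ring (every atom in a ring double bond is sp² and brings one electron to the p orbital; the oxygen donates one lone pair from its p orbital); the conjugation is uninterrupted.
Counting π electrons: 3 × 2 = 6 from the double-bond units + 2 from the O atom = 8.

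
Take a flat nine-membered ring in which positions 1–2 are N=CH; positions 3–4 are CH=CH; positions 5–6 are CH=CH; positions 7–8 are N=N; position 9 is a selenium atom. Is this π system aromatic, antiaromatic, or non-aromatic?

Aromatic

Every ring atom contributes a p orbital perpendicular to the ring (each doubly-bonded ring atom is sp² with one p-orbital electron; the doubly-bonded nitrogens are pyridine-type — their lone pairs lie in the ring plane, leaving one electron in the p orbital; the selenium donates one lone pair from its p orbital), so the π system is cyclic and fully conjugated.
Tallying contributions gives 4 × 2 = 8 from the double-bond units + 2 from the Se atom = 10.
Since 10 = 4·2 + 2, the ring meets the 4n+2 criterion.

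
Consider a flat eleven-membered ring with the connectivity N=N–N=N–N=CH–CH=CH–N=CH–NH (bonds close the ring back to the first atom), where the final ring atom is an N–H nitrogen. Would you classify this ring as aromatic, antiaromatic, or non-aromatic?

Antiaromatic

Check conjugation: every atom in a ring double bond is sp² and brings one electron to the p orbital; the doubly-bonded nitrogens are pyridine-type — their lone pairs lie in the ring plane, leaving one electron in the p orbital; the pyrrole-type nitrogen donates its lone pair from the p orbital — every position has a p orbital, so the cyclic π system is continuous.
π-electron count: 5 × 2 = 10 from the double-bond units + 2 from the NH atom = 12.
12 = 4(3); a planar, fully conjugated 4n system is antiaromatic.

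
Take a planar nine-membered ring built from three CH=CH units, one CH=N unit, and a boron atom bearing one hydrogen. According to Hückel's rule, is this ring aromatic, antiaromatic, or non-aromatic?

Antiaromatic

The p orbitals form a continuous loop: every atom in a ring double bond is sp² and brings one electron to the p orbital; each =N– nitrogen is pyridine-type (lone pair in the sp² plane, one electron in the p orbital); the boron has an empty p orbital. The ring is fully conjugated.
π-electron count: 4 × 2 = 8 from the double-bond units + 0 from the BH atom = 8.
A 4n π count (8, n = 2) in a planar conjugated ring means antiaromatic.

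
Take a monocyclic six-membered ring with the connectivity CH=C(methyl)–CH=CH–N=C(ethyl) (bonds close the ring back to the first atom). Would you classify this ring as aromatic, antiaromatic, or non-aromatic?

All ring atoms are sp² and supply a p orbital to the ring (each doubly-bonded ring atom is sp² with one p-orbital electron; each sp² =N– keeps its lone pair in-plane and puts one electron into the π system); the conjugation is uninterrupted.
Adding the contributions, 3 × 2 = 6 from the 3 double-bond units.
Since 6 = 4·1 + 2, the ring meets the 4n+2 criterion.

Aromatic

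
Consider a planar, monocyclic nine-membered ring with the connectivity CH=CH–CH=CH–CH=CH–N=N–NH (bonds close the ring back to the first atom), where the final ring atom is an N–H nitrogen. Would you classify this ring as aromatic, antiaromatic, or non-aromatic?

Check conjugation: every atom in a ring double bond is sp² and brings one electron to the p orbital; the doubly-bonded nitrogens are pyridine-type — their lone pairs lie in the ring plane, leaving one electron in the p orbital; the pyrrole-type nitrogen donates its lone pair from the p orbital — every position has a p orbital, so the cyclic π system is continuous.
π-electron count: 4 × 2 = 8 from the double-bond units + 2 from the NH atom = 10.
With 10 π electrons (n = 2), the Hückel 4n+2 condition holds.

Aromatic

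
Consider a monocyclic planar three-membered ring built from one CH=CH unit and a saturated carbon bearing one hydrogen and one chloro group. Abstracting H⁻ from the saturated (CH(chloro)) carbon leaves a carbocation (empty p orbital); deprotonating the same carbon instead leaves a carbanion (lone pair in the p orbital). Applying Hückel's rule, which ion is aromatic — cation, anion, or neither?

In both ions every ring atom is sp² and contributes a p orbital, so both rings are fully conjugated.
Cation: 1 × 2 + 0 = 2 π electrons → 4(0)+2, aromatic.
Anion: 1 × 2 + 2 = 4 π electrons → 4(1), antiaromatic.

The cation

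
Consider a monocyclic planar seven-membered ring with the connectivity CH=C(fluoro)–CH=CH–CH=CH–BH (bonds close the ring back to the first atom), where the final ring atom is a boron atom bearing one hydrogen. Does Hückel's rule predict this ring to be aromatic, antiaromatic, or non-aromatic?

Aromatic

The p orbitals form a continuous loop: the double-bond atoms are sp², each contributing one p electron; the boron has an empty p orbital. The ring is fully conjugated.
π-electron count: 3 × 2 = 6 from the double-bond units + 0 from the BH atom = 6.
With 6 π electrons (n = 1), the Hückel 4n+2 condition holds.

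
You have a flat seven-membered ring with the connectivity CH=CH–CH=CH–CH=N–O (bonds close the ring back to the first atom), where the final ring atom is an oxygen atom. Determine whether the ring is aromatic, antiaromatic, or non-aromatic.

Check conjugation: every atom in a ring double bond is sp² and brings one electron to the p orbital; each sp² =N– keeps its lone pair in-plane and puts one electron into the π system; the oxygen donates one lone pair from its p orbital — every position has a p orbital, so the cyclic π system is continuous.
Tallying contributions gives 3 × 2 = 6 from the double-bond units + 2 from the O atom = 8.
A 4n π count (8, n = 2) in a planar conjugated ring means antiaromatic.

Antiaromatic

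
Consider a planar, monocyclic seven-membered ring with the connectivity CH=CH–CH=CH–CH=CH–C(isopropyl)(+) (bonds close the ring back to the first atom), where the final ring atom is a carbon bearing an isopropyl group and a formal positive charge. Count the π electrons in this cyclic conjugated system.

Every ring atom contributes a p orbital perpendicular to the ring (each doubly-bonded ring atom is sp² with one p-orbital electron; the carbocation has an empty p orbital), so the π system is cyclic and fully conjugated.
π-electron count: 3 × 2 = 6 from the double-bond units + 0 from the C(isopropyl)(+) atom = 6.

6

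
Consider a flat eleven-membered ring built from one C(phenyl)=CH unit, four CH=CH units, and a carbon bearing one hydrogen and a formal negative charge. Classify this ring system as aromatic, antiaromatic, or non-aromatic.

Antiaromatic

Check conjugation: the double-bond atoms are sp², each contributing one p electron; the carbanion's lone pair occupies the p orbital — every position has a p orbital, so the cyclic π system is continuous.
Counting π electrons: 5 × 2 = 10 from the double-bond units + 2 from the CH(-) atom = 12.
12 is a 4n count (n = 3), so the planar conjugated ring is antiaromatic.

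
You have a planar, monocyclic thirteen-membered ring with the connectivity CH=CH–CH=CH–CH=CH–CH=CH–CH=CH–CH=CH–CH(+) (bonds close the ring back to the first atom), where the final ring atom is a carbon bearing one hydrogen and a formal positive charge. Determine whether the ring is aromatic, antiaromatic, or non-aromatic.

Check conjugation: each doubly-bonded ring atom is sp² with one p-orbital electron; the carbocation has an empty p orbital — every position has a p orbital, so the cyclic π system is continuous.
Counting π electrons: 6 × 2 = 12 from the double-bond units + 0 from the CH(+) atom = 12.
12 = 4(3); a planar, fully conjugated 4n system is antiaromatic.

Antiaromatic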